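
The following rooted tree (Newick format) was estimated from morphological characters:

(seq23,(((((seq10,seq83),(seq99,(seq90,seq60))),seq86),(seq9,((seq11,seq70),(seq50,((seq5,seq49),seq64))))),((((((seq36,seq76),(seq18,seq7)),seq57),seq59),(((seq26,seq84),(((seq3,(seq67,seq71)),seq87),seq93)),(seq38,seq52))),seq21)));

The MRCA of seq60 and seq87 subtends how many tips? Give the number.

29

The MRCA of seq60 and seq87 is the node subtending (((((seq10,seq83),(seq99,(seq90,seq60))),seq86),(seq9,((seq11,seq70),(seq50,((seq5,seq49),seq64))))),((((((seq36,seq76),(seq18,seq7)),seq57),seq59),(((seq26,seq84),(((seq3,(seq67,seq71)),seq87),seq93)),(seq38,seq52))),seq21)).
That clade contains 29 terminal taxa: seq10, seq11, seq18, seq21, seq26, seq3, seq36, seq38, seq49, seq5, seq50, seq52, seq57, seq59, seq60, seq64, seq67, seq7, seq70, seq71, seq76, seq83, seq84, seq86, seq87, seq9, seq90, seq93, seq99.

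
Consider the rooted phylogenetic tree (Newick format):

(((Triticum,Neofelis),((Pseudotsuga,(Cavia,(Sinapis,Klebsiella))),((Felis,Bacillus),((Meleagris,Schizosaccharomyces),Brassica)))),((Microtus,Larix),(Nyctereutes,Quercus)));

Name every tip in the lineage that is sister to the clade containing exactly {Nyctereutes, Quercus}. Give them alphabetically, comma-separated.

The clade containing exactly {Nyctereutes, Quercus} attaches to the tree at the node subtending ((Microtus,Larix),(Nyctereutes,Quercus)).
The other lineage descending from that same node — the sister group — is (Microtus,Larix); its 2 tips in alphabetical order are the answer.

Larix, Microtus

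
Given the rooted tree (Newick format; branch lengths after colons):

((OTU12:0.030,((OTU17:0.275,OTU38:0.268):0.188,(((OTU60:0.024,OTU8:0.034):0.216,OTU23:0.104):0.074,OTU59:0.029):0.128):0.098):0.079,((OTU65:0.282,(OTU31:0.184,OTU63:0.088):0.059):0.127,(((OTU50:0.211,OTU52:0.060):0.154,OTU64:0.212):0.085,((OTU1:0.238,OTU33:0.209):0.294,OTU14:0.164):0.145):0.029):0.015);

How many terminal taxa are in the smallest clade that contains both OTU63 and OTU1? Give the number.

The MRCA of OTU63 and OTU1 is the node subtending ((OTU65,(OTU31,OTU63)),(((OTU50,OTU52),OTU64),((OTU1,OTU33),OTU14))).
That clade contains 9 terminal taxa: OTU1, OTU14, OTU31, OTU33, OTU50, OTU52, OTU63, OTU64, OTU65.

9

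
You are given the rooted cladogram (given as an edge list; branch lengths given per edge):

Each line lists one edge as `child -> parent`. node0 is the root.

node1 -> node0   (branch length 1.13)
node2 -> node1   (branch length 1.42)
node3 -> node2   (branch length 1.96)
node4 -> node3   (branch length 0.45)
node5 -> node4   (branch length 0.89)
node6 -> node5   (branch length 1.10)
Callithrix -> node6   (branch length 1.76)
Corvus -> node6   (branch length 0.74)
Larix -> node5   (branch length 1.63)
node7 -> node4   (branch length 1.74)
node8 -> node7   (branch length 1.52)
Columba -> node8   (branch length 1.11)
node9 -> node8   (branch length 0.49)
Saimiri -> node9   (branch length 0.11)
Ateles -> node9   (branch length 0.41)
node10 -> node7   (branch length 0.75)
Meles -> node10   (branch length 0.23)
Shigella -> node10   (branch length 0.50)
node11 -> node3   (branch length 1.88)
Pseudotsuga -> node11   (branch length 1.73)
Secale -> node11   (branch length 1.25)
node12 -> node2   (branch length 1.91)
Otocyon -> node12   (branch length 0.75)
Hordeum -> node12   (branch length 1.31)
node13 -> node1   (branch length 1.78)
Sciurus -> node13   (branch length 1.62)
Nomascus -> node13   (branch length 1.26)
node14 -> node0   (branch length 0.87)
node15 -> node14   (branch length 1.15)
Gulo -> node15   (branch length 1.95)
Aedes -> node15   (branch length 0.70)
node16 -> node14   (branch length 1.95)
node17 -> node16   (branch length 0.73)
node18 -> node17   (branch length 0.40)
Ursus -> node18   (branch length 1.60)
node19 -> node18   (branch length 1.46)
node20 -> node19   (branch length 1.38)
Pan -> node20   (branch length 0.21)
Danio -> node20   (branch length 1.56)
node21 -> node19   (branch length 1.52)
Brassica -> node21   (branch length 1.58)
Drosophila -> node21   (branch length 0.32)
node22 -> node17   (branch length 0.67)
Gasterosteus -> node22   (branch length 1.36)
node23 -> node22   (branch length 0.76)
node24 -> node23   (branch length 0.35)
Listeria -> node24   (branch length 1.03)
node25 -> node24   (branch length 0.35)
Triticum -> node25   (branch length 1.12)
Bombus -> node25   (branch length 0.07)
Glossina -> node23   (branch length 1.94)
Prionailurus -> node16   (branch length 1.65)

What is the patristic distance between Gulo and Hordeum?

9.74

The path runs Gulo → … → MRCA → … → Hordeum; the MRCA is the root of the tree.
Branch lengths along that path: 1.95 + 1.15 + 0.87 + 1.13 + 1.42 + 1.91 + 1.31 = 9.74.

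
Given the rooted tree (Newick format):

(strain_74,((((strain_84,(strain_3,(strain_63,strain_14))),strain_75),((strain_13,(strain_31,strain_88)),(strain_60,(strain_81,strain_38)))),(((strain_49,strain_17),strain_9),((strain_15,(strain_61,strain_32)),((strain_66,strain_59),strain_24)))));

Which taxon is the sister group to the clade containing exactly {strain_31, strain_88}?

The clade containing exactly {strain_31, strain_88} attaches to the tree at the node subtending (strain_13,(strain_31,strain_88)).
The other lineage descending from that same node — the sister group — is the single tip strain_13.

strain_13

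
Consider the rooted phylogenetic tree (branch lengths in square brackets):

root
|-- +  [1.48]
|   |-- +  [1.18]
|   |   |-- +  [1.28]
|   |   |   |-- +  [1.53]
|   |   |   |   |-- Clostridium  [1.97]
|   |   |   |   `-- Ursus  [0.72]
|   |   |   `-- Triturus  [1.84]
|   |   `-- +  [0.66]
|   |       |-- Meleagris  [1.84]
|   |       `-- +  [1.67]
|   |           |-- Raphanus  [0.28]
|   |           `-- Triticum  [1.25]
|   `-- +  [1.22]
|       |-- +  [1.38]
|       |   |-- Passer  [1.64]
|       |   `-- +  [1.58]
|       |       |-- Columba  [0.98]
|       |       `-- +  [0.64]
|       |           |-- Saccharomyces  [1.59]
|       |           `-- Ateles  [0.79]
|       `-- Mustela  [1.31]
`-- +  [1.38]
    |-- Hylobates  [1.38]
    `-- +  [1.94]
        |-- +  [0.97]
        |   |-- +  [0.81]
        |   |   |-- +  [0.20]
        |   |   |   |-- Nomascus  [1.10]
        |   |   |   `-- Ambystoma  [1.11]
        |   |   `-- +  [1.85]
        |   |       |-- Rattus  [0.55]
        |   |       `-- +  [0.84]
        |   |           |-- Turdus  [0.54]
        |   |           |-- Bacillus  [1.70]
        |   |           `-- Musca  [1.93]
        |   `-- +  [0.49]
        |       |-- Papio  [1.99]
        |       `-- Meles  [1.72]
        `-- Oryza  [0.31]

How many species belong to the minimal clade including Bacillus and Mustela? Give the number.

21

The MRCA of Bacillus and Mustela is the root, so the clade is the entire tree.
That clade contains 21 terminal taxa: Ambystoma, Ateles, Bacillus, Clostridium, Columba, Hylobates, Meleagris, Meles, Musca, Mustela, Nomascus, Oryza, Papio, Passer, Raphanus, Rattus, Saccharomyces, Triticum, Triturus, Turdus, Ursus.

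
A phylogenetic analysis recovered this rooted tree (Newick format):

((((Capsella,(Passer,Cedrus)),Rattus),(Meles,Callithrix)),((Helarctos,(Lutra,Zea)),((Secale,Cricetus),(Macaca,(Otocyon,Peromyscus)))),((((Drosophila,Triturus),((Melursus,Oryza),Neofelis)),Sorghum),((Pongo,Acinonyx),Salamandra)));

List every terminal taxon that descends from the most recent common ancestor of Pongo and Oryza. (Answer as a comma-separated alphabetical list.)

Acinonyx, Drosophila, Melursus, Neofelis, Oryza, Pongo, Salamandra, Sorghum, Triturus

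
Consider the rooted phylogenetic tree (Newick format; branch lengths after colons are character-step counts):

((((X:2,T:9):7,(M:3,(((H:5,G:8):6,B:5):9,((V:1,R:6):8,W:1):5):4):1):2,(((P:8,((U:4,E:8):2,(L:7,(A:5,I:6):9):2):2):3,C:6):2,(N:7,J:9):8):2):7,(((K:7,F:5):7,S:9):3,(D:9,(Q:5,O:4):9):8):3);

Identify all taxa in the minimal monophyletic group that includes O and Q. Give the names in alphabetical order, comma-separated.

O, Q

Tracing O: it sits inside (Q,O).
Tracing Q: it sits inside (Q,O).
The smallest clade enclosing both is (Q,O); the answer is its 2 terminal taxa in alphabetical order.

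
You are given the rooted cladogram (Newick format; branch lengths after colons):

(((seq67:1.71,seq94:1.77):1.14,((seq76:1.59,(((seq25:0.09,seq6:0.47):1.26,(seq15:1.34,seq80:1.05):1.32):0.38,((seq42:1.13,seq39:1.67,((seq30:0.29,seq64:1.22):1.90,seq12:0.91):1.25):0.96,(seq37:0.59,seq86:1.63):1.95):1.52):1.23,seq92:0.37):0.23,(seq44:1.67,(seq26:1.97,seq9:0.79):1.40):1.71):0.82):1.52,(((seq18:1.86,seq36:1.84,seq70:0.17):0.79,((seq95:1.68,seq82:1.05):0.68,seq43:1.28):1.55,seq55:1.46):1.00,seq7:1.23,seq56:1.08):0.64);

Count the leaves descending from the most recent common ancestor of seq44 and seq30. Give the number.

The MRCA of seq44 and seq30 is the node subtending ((seq76,(((seq25,seq6),(seq15,seq80)),((seq42,seq39,((seq30,seq64),seq12)),(seq37,seq86))),seq92),(seq44,(seq26,seq9))).
That clade contains 16 terminal taxa: seq12, seq15, seq25, seq26, seq30, seq37, seq39, seq42, seq44, seq6, seq64, seq76, seq80, seq86, seq9, seq92.

16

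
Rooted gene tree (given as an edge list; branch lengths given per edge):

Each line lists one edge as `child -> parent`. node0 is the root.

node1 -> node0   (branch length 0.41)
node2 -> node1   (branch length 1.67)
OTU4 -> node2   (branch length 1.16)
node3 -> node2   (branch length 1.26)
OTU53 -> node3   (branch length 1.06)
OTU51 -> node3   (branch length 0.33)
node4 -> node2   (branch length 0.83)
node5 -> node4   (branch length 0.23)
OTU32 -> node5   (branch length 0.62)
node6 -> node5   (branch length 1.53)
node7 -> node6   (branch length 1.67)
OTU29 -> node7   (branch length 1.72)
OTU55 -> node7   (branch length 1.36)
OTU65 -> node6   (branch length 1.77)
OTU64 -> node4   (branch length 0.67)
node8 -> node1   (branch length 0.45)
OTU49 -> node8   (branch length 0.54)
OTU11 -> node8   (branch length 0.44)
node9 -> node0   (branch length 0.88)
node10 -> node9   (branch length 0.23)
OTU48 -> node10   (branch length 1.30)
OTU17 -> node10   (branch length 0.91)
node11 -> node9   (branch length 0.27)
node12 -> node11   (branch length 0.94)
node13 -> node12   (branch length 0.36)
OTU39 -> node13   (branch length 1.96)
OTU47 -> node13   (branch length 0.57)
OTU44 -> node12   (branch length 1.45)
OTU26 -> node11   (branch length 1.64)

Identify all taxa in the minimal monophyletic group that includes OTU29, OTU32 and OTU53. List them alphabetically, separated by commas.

Tracing OTU29: it sits inside (OTU29,OTU55).
Tracing OTU32: it sits inside (OTU32,((OTU29,OTU55),OTU65)).
Tracing OTU53: it sits inside (OTU53,OTU51).
The smallest clade enclosing all 3 is (OTU4,(OTU53,OTU51),((OTU32,((OTU29,OTU55),OTU65)),OTU64)); the answer is its 8 terminal taxa in alphabetical order.

OTU29, OTU32, OTU4, OTU51, OTU53, OTU55, OTU64, OTU65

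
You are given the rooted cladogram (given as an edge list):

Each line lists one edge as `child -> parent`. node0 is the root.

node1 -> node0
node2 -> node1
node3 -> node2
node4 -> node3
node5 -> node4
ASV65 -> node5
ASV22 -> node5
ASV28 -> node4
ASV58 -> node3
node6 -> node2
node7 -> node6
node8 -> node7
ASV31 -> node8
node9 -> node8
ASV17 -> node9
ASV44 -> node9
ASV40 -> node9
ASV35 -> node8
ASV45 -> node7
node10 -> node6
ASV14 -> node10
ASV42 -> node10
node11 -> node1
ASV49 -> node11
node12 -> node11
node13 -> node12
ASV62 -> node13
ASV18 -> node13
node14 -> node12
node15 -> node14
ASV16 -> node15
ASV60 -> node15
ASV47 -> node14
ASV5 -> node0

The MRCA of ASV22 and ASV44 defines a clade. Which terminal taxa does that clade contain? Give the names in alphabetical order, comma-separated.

ASV14, ASV17, ASV22, ASV28, ASV31, ASV35, ASV40, ASV42, ASV44, ASV45, ASV58, ASV65

Tracing ASV22: it sits inside (ASV65,ASV22).
Tracing ASV44: it sits inside (ASV17,ASV44,ASV40).
The smallest clade enclosing both is ((((ASV65,ASV22),ASV28),ASV58),(((ASV31,(ASV17,ASV44,ASV40),ASV35),ASV45),(ASV14,ASV42))); the answer is its 12 terminal taxa in alphabetical order.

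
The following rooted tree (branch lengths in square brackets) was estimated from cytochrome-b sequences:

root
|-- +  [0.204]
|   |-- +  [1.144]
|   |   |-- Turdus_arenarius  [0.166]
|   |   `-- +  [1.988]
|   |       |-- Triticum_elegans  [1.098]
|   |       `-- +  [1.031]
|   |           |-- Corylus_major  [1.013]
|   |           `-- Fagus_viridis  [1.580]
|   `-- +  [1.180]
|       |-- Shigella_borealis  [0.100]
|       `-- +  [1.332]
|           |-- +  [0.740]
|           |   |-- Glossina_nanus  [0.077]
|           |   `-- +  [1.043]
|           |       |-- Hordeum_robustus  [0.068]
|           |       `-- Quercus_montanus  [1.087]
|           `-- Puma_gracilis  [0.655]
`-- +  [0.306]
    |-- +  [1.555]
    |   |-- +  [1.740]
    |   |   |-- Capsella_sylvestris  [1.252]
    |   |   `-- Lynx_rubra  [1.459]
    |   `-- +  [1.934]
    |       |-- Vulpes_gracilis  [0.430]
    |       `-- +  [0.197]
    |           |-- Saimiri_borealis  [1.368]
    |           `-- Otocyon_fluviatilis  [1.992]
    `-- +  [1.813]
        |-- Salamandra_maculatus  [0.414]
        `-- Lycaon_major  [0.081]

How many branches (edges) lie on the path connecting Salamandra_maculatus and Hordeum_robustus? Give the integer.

The MRCA of Salamandra_maculatus and Hordeum_robustus is the root of the tree.
From Salamandra_maculatus up to that node: 3 branches. From Hordeum_robustus up to the same node: 6 branches. Total: 3 + 6 = 9.

9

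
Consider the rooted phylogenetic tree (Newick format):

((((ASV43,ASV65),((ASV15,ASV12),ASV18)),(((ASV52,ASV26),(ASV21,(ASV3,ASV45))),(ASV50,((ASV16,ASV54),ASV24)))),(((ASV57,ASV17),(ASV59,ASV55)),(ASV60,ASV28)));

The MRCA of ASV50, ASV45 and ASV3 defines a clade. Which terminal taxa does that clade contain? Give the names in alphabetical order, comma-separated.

Tracing ASV50: it sits inside (ASV50,((ASV16,ASV54),ASV24)).
Tracing ASV45: it sits inside (ASV3,ASV45).
Tracing ASV3: it sits inside (ASV3,ASV45).
The smallest clade enclosing all 3 is (((ASV52,ASV26),(ASV21,(ASV3,ASV45))),(ASV50,((ASV16,ASV54),ASV24))); the answer is its 9 terminal taxa in alphabetical order.

ASV16, ASV21, ASV24, ASV26, ASV3, ASV45, ASV50, ASV52, ASV54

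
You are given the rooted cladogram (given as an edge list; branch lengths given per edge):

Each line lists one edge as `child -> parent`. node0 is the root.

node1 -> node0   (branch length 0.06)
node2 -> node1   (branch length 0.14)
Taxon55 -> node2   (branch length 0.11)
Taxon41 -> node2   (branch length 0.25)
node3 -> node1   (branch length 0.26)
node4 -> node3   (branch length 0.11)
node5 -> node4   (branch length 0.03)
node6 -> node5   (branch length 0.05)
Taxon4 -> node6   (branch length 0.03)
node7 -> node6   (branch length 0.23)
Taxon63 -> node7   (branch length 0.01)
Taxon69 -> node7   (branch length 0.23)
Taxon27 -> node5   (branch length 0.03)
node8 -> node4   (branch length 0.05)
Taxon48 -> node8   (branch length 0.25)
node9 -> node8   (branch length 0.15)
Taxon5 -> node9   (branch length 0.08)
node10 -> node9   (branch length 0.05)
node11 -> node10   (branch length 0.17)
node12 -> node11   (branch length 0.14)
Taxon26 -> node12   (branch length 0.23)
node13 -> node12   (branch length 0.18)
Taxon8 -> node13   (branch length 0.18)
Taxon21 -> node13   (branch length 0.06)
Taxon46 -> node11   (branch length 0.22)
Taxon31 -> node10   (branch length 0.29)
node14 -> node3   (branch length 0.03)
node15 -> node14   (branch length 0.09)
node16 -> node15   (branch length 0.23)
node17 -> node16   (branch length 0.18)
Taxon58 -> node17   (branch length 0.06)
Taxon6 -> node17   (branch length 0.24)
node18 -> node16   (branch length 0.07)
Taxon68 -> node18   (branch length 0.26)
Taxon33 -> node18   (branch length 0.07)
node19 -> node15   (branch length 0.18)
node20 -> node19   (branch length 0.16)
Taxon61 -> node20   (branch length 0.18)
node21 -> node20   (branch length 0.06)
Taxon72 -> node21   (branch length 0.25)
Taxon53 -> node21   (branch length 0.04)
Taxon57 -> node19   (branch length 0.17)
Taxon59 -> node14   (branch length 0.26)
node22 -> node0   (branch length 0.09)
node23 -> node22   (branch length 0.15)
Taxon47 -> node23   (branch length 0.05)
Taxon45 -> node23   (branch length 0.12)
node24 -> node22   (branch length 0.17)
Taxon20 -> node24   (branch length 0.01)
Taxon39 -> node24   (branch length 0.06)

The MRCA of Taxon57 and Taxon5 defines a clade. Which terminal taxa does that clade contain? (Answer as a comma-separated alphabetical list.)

Tracing Taxon57: it sits inside ((Taxon61,(Taxon72,Taxon53)),Taxon57).
Tracing Taxon5: it sits inside (Taxon5,(((Taxon26,(Taxon8,Taxon21)),Taxon46),Taxon31)).
The smallest clade enclosing both is ((((Taxon4,(Taxon63,Taxon69)),Taxon27),(Taxon48,(Taxon5,(((Taxon26,(Taxon8,Taxon21)),Taxon46),Taxon31)))),((((Taxon58,Taxon6),(Taxon68,Taxon33)),((Taxon61,(Taxon72,Taxon53)),Taxon57)),Taxon59)); the answer is its 20 terminal taxa in alphabetical order.

Taxon21, Taxon26, Taxon27, Taxon31, Taxon33, Taxon4, Taxon46, Taxon48, Taxon5, Taxon53, Taxon57, Taxon58, Taxon59, Taxon6, Taxon61, Taxon63, Taxon68, Taxon69, Taxon72, Taxon8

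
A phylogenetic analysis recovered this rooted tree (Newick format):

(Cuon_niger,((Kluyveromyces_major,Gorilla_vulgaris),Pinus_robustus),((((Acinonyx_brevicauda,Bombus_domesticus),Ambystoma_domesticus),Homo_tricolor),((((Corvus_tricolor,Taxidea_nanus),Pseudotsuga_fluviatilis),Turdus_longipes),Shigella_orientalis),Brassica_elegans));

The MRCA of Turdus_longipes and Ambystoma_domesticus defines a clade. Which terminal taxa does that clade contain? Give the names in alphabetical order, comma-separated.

Acinonyx_brevicauda, Ambystoma_domesticus, Bombus_domesticus, Brassica_elegans, Corvus_tricolor, Homo_tricolor, Pseudotsuga_fluviatilis, Shigella_orientalis, Taxidea_nanus, Turdus_longipes

Tracing Turdus_longipes: it sits inside (((Corvus_tricolor,Taxidea_nanus),Pseudotsuga_fluviatilis),Turdus_longipes).
Tracing Ambystoma_domesticus: it sits inside ((Acinonyx_brevicauda,Bombus_domesticus),Ambystoma_domesticus).
The smallest clade enclosing both is ((((Acinonyx_brevicauda,Bombus_domesticus),Ambystoma_domesticus),Homo_tricolor),((((Corvus_tricolor,Taxidea_nanus),Pseudotsuga_fluviatilis),Turdus_longipes),Shigella_orientalis),Brassica_elegans); the answer is its 10 terminal taxa in alphabetical order.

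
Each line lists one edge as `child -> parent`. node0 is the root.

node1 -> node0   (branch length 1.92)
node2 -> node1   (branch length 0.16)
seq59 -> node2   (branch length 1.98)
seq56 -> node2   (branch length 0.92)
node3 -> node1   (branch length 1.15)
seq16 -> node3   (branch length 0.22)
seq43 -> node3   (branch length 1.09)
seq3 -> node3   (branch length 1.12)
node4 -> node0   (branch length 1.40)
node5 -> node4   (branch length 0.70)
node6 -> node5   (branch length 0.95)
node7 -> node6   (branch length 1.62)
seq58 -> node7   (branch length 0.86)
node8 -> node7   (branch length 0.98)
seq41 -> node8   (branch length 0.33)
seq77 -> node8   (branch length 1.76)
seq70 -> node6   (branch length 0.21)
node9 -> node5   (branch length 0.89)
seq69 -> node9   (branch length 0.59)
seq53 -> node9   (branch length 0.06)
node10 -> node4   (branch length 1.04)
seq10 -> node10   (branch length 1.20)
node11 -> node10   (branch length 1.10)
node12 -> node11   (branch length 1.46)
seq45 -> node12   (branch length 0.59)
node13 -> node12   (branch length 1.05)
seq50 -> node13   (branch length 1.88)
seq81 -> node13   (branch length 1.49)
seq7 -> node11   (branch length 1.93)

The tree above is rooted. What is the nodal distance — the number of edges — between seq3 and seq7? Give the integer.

The MRCA of seq3 and seq7 is the root of the tree.
From seq3 up to that node: 3 branches. From seq7 up to the same node: 4 branches. Total: 3 + 4 = 7.

7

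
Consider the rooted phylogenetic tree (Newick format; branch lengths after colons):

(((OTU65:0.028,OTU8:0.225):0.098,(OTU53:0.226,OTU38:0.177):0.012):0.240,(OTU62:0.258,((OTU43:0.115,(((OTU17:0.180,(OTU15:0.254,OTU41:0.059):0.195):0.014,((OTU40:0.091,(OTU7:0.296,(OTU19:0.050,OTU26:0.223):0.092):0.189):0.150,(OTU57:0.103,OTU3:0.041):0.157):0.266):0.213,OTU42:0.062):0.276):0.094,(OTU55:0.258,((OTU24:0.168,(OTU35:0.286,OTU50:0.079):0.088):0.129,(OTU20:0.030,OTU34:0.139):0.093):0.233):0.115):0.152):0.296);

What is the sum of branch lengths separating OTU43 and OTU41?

0.872

The path runs OTU43 → … → MRCA → … → OTU41; the MRCA is the node subtending (OTU43,(((OTU17,(OTU15,OTU41)),((OTU40,(OTU7,(OTU19,OTU26))),(OTU57,OTU3))),OTU42)).
Branch lengths along that path: 0.115 + 0.276 + 0.213 + 0.014 + 0.195 + 0.059 = 0.872.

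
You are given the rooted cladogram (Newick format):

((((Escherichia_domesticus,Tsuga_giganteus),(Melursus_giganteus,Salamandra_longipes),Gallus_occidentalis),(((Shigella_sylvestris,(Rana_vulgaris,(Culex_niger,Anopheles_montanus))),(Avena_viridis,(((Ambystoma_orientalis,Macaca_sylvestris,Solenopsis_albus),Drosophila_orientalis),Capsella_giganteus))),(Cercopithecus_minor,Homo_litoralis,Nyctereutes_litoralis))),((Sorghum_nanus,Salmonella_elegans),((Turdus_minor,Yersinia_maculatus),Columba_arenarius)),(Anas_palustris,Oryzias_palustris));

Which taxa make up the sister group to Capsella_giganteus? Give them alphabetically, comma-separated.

Ambystoma_orientalis, Drosophila_orientalis, Macaca_sylvestris, Solenopsis_albus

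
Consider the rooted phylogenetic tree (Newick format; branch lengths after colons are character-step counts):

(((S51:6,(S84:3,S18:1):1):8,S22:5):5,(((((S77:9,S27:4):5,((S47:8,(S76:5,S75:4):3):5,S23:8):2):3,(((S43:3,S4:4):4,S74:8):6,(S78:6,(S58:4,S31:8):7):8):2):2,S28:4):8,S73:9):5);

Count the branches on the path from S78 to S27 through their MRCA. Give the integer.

The MRCA of S78 and S27 is the node subtending (((S77,S27),((S47,(S76,S75)),S23)),(((S43,S4),S74),(S78,(S58,S31)))).
From S78 up to that node: 3 branches. From S27 up to the same node: 3 branches. Total: 3 + 3 = 6.

6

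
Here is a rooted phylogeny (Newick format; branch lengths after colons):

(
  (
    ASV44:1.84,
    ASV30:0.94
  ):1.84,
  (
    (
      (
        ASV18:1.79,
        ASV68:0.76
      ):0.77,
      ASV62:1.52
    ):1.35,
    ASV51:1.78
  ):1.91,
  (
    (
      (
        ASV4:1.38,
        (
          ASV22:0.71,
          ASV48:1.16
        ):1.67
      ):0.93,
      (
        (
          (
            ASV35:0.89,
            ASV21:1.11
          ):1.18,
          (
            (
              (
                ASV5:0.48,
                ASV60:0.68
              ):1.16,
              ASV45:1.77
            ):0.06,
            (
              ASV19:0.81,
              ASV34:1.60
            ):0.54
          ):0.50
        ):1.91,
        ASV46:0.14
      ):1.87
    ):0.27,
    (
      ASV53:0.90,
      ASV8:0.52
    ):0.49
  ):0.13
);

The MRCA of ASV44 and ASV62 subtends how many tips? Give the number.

19

The MRCA of ASV44 and ASV62 is the root, so the clade is the entire tree.
That clade contains 19 terminal taxa: ASV18, ASV19, ASV21, ASV22, ASV30, ASV34, ASV35, ASV4, ASV44, ASV45, ASV46, ASV48, ASV5, ASV51, ASV53, ASV60, ASV62, ASV68, ASV8.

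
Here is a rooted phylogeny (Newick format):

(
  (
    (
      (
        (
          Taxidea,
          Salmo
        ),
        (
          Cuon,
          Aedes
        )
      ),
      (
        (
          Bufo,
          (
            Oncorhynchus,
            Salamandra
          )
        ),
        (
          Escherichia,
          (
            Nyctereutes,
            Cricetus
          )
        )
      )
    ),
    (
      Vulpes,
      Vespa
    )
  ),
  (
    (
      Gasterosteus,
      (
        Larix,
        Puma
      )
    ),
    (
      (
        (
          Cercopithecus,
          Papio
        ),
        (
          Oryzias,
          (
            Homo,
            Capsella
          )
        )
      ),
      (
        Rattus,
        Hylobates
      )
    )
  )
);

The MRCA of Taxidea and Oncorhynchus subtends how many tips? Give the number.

10

The MRCA of Taxidea and Oncorhynchus is the node subtending (((Taxidea,Salmo),(Cuon,Aedes)),((Bufo,(Oncorhynchus,Salamandra)),(Escherichia,(Nyctereutes,Cricetus)))).
That clade contains 10 terminal taxa: Aedes, Bufo, Cricetus, Cuon, Escherichia, Nyctereutes, Oncorhynchus, Salamandra, Salmo, Taxidea.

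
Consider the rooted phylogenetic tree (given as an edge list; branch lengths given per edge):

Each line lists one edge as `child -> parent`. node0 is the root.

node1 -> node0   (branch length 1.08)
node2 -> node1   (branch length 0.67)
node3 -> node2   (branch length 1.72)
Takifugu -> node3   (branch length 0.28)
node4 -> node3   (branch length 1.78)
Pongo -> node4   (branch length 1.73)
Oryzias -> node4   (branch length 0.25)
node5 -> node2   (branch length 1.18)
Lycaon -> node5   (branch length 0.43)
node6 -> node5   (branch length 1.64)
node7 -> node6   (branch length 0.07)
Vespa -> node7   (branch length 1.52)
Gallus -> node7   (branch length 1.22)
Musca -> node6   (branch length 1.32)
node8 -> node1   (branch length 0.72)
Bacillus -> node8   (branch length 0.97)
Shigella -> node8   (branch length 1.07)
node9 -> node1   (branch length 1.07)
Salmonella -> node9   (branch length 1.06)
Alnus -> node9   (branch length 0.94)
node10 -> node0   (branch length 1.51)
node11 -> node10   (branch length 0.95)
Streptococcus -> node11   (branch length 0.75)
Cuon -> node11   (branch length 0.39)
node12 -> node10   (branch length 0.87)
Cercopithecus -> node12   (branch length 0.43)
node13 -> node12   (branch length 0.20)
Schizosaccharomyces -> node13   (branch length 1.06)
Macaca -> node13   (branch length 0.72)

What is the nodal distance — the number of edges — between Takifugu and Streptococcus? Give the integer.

7

The MRCA of Takifugu and Streptococcus is the root of the tree.
From Takifugu up to that node: 4 branches. From Streptococcus up to the same node: 3 branches. Total: 4 + 3 = 7.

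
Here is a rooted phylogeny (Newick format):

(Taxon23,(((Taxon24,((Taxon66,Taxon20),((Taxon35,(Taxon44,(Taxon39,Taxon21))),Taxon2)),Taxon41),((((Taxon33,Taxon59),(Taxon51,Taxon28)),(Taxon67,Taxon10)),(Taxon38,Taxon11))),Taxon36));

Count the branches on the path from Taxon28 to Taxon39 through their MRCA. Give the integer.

12

The MRCA of Taxon28 and Taxon39 is the node subtending ((Taxon24,((Taxon66,Taxon20),((Taxon35,(Taxon44,(Taxon39,Taxon21))),Taxon2)),Taxon41),((((Taxon33,Taxon59),(Taxon51,Taxon28)),(Taxon67,Taxon10)),(Taxon38,Taxon11))).
From Taxon28 up to that node: 5 branches. From Taxon39 up to the same node: 7 branches. Total: 5 + 7 = 12.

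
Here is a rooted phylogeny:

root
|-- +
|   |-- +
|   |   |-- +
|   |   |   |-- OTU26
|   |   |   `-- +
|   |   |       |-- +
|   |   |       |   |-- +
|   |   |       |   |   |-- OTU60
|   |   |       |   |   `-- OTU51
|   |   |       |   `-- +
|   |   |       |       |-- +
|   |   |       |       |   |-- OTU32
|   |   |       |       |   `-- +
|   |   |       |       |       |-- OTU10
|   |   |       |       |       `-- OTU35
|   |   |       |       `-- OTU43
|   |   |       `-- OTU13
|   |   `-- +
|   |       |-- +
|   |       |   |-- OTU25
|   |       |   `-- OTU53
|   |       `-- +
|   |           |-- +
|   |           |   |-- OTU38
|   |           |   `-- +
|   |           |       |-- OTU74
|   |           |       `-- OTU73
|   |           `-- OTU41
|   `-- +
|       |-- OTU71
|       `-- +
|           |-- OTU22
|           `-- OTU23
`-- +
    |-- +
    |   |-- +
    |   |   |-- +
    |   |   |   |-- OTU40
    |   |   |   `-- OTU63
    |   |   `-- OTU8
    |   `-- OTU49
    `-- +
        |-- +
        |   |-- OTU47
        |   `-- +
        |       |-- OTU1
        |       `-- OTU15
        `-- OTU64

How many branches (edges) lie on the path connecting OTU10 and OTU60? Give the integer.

The MRCA of OTU10 and OTU60 is the node subtending ((OTU60,OTU51),((OTU32,(OTU10,OTU35)),OTU43)).
From OTU10 up to that node: 4 branches. From OTU60 up to the same node: 2 branches. Total: 4 + 2 = 6.

6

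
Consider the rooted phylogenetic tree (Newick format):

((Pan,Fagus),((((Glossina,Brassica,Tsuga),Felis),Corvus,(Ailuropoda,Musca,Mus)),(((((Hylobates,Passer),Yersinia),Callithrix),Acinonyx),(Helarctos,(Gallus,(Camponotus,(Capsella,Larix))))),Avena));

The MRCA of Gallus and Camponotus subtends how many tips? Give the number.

The MRCA of Gallus and Camponotus is the node subtending (Gallus,(Camponotus,(Capsella,Larix))).
That clade contains 4 terminal taxa: Camponotus, Capsella, Gallus, Larix.

4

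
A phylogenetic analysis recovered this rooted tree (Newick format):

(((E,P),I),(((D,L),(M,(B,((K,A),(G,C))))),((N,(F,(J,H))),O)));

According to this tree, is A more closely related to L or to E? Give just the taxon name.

L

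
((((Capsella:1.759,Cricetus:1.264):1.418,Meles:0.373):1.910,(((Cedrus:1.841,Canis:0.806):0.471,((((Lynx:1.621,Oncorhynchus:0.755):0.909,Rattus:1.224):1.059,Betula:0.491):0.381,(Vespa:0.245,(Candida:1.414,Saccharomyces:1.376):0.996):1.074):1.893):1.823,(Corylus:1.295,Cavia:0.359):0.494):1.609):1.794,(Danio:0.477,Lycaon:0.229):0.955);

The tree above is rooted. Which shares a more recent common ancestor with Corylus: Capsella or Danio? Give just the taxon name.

The MRCA of Corylus and Capsella subtends (((Capsella,Cricetus),Meles),(((Cedrus,Canis),((((Lynx,Oncorhynchus),Rattus),Betula),(Vespa,(Candida,Saccharomyces)))),(Corylus,Cavia))) (14 taxa).
The MRCA of Corylus and Danio is the root, subtending the entire tree (16 taxa).
The first is nested inside the second, so Corylus shares a more recent common ancestor with Capsella.

Capsella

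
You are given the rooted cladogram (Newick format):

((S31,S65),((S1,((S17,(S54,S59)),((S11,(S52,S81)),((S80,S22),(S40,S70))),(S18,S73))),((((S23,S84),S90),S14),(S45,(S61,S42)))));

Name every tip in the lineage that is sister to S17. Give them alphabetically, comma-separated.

S54, S59

S17 attaches to the tree at the node subtending (S17,(S54,S59)).
The other lineage descending from that same node — the sister group — is (S54,S59); its 2 tips in alphabetical order are the answer.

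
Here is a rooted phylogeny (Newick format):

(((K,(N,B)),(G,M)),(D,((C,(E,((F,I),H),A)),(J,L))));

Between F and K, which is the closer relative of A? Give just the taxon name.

The MRCA of A and F subtends (E,((F,I),H),A) (5 taxa).
The MRCA of A and K is the root, subtending the entire tree (14 taxa).
The first is nested inside the second, so A shares a more recent common ancestor with F.

F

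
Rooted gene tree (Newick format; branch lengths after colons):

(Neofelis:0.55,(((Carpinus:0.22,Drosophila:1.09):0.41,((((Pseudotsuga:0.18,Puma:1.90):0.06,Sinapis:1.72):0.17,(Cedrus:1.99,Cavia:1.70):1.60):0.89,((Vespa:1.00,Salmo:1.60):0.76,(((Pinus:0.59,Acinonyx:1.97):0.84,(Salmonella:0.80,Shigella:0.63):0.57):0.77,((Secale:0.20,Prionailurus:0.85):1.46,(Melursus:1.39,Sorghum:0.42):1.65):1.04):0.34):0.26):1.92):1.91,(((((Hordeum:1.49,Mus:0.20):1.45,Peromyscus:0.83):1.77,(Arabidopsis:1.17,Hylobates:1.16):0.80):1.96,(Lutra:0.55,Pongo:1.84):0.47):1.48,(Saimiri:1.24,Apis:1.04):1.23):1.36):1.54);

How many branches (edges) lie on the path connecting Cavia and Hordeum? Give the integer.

11

The MRCA of Cavia and Hordeum is the node subtending (((Carpinus,Drosophila),((((Pseudotsuga,Puma),Sinapis),(Cedrus,Cavia)),((Vespa,Salmo),(((Pinus,Acinonyx),(Salmonella,Shigella)),((Secale,Prionailurus),(Melursus,Sorghum)))))),(((((Hordeum,Mus),Peromyscus),(Arabidopsis,Hylobates)),(Lutra,Pongo)),(Saimiri,Apis))).
From Cavia up to that node: 5 branches. From Hordeum up to the same node: 6 branches. Total: 5 + 6 = 11.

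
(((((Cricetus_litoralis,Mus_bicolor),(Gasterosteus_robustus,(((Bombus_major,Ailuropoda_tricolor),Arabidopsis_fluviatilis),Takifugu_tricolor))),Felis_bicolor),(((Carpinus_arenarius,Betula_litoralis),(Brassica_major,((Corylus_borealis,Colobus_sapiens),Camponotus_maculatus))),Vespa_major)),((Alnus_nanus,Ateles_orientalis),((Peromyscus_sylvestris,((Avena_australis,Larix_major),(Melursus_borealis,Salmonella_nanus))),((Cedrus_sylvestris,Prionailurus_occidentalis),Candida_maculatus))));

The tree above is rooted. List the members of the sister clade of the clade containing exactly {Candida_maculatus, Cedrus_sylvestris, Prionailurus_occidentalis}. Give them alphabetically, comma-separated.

The clade containing exactly {Candida_maculatus, Cedrus_sylvestris, Prionailurus_occidentalis} attaches to the tree at the node subtending ((Peromyscus_sylvestris,((Avena_australis,Larix_major),(Melursus_borealis,Salmonella_nanus))),((Cedrus_sylvestris,Prionailurus_occidentalis),Candida_maculatus)).
The other lineage descending from that same node — the sister group — is (Peromyscus_sylvestris,((Avena_australis,Larix_major),(Melursus_borealis,Salmonella_nanus))); its 5 tips in alphabetical order are the answer.

Avena_australis, Larix_major, Melursus_borealis, Peromyscus_sylvestris, Salmonella_nanus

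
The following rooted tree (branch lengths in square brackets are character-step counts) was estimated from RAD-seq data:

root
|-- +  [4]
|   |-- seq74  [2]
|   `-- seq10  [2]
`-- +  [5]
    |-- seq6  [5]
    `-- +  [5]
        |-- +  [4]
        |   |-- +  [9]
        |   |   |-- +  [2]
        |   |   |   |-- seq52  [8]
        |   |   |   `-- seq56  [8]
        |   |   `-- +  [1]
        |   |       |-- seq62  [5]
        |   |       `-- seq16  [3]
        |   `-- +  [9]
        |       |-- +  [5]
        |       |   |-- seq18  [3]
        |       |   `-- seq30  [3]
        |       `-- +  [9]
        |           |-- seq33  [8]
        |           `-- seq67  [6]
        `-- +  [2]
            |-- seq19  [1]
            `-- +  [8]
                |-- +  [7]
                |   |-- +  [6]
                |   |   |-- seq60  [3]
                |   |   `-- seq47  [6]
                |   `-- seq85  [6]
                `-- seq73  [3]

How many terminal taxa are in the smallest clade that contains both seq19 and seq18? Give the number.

13

The MRCA of seq19 and seq18 is the node subtending ((((seq52,seq56),(seq62,seq16)),((seq18,seq30),(seq33,seq67))),(seq19,(((seq60,seq47),seq85),seq73))).
That clade contains 13 terminal taxa: seq16, seq18, seq19, seq30, seq33, seq47, seq52, seq56, seq60, seq62, seq67, seq73, seq85.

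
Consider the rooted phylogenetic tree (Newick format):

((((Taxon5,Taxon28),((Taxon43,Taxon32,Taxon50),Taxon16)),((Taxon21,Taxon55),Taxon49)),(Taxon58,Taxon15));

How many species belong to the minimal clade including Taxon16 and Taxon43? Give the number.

The MRCA of Taxon16 and Taxon43 is the node subtending ((Taxon43,Taxon32,Taxon50),Taxon16).
That clade contains 4 terminal taxa: Taxon16, Taxon32, Taxon43, Taxon50.

4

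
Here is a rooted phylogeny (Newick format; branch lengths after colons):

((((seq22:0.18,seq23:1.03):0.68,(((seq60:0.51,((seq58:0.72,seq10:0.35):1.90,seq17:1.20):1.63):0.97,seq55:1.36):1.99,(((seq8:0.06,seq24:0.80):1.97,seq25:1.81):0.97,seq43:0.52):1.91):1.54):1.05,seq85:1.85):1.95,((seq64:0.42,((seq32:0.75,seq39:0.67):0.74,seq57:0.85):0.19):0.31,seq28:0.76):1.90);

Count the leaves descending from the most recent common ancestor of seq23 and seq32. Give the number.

17

The MRCA of seq23 and seq32 is the root, so the clade is the entire tree.
That clade contains 17 terminal taxa: seq10, seq17, seq22, seq23, seq24, seq25, seq28, seq32, seq39, seq43, seq55, seq57, seq58, seq60, seq64, seq8, seq85.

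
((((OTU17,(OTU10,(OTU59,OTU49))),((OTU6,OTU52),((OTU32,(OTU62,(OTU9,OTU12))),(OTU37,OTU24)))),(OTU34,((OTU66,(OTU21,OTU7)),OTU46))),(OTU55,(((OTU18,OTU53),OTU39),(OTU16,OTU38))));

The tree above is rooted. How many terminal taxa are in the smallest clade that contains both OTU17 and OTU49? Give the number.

The MRCA of OTU17 and OTU49 is the node subtending (OTU17,(OTU10,(OTU59,OTU49))).
That clade contains 4 terminal taxa: OTU10, OTU17, OTU49, OTU59.

4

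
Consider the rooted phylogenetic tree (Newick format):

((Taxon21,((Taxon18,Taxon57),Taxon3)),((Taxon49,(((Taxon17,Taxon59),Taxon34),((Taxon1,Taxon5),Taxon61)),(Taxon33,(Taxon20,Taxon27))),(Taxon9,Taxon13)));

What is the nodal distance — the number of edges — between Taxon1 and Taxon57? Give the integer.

10

The MRCA of Taxon1 and Taxon57 is the root of the tree.
From Taxon1 up to that node: 6 branches. From Taxon57 up to the same node: 4 branches. Total: 6 + 4 = 10.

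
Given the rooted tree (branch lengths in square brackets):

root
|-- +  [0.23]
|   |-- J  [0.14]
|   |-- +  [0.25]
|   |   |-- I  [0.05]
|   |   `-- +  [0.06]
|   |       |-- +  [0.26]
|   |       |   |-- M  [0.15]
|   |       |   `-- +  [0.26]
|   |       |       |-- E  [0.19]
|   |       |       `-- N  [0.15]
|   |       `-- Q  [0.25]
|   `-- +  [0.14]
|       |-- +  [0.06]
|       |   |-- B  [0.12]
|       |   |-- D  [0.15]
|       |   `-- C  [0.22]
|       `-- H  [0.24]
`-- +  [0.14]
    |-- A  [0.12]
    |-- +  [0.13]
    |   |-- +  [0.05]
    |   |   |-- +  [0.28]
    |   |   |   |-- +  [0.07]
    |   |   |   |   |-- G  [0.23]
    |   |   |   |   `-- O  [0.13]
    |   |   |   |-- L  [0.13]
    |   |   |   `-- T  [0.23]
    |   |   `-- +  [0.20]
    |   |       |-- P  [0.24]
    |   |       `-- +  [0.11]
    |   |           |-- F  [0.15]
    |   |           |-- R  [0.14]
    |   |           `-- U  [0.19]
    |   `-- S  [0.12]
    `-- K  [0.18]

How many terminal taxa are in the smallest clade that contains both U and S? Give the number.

9

The MRCA of U and S is the node subtending ((((G,O),L,T),(P,(F,R,U))),S).
That clade contains 9 terminal taxa: F, G, L, O, P, R, S, T, U.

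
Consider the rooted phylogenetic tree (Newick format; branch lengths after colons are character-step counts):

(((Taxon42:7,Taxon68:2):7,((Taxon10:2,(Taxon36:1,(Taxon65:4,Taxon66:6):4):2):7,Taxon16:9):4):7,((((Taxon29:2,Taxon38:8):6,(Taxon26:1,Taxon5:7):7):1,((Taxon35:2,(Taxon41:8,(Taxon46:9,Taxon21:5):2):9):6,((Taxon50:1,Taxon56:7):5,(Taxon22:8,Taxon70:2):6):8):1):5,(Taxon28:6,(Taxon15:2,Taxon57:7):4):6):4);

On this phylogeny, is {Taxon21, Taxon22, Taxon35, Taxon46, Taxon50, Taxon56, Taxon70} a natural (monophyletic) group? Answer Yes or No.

No

The MRCA of the listed taxa subtends ((Taxon35,(Taxon41,(Taxon46,Taxon21))),((Taxon50,Taxon56),(Taxon22,Taxon70))).
That clade also contains Taxon41, which is not in the proposed group, so the group is not monophyletic.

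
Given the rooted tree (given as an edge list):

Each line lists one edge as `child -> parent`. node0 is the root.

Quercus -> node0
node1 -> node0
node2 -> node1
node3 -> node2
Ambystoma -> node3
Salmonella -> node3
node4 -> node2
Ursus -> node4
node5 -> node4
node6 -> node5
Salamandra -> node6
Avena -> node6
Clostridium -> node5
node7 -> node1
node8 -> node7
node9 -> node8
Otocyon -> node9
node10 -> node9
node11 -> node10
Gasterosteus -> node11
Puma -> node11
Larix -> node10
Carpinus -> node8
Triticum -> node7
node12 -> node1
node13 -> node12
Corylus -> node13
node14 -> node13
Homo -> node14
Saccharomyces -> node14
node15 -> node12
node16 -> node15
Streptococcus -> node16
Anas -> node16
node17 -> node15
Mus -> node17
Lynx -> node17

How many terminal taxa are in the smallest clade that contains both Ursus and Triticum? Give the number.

19

The MRCA of Ursus and Triticum is the node subtending (((Ambystoma,Salmonella),(Ursus,((Salamandra,Avena),Clostridium))),(((Otocyon,((Gasterosteus,Puma),Larix)),Carpinus),Triticum),((Corylus,(Homo,Saccharomyces)),((Streptococcus,Anas),(Mus,Lynx)))).
That clade contains 19 terminal taxa: Ambystoma, Anas, Avena, Carpinus, Clostridium, Corylus, Gasterosteus, Homo, Larix, Lynx, Mus, Otocyon, Puma, Saccharomyces, Salamandra, Salmonella, Streptococcus, Triticum, Ursus.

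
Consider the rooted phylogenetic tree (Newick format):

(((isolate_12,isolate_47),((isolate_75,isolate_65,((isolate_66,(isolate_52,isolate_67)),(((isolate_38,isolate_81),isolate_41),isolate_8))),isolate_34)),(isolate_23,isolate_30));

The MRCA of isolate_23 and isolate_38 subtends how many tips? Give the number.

The MRCA of isolate_23 and isolate_38 is the root, so the clade is the entire tree.
That clade contains 14 terminal taxa: isolate_12, isolate_23, isolate_30, isolate_34, isolate_38, isolate_41, isolate_47, isolate_52, isolate_65, isolate_66, isolate_67, isolate_75, isolate_8, isolate_81.

14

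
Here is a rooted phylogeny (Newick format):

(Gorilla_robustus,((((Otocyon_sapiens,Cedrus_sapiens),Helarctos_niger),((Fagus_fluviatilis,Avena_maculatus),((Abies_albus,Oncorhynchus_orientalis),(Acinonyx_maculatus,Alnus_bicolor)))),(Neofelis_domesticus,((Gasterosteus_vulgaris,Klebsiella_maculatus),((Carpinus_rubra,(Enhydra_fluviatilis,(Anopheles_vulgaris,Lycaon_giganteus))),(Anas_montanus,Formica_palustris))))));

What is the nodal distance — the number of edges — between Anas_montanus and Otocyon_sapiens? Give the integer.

The MRCA of Anas_montanus and Otocyon_sapiens is the node subtending ((((Otocyon_sapiens,Cedrus_sapiens),Helarctos_niger),((Fagus_fluviatilis,Avena_maculatus),((Abies_albus,Oncorhynchus_orientalis),(Acinonyx_maculatus,Alnus_bicolor)))),(Neofelis_domesticus,((Gasterosteus_vulgaris,Klebsiella_maculatus),((Carpinus_rubra,(Enhydra_fluviatilis,(Anopheles_vulgaris,Lycaon_giganteus))),(Anas_montanus,Formica_palustris))))).
From Anas_montanus up to that node: 5 branches. From Otocyon_sapiens up to the same node: 4 branches. Total: 5 + 4 = 9.

9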